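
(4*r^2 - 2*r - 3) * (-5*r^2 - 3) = -20*r^4 + 10*r^3 + 3*r^2 + 6*r + 9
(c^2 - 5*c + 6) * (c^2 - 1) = c^4 - 5*c^3 + 5*c^2 + 5*c - 6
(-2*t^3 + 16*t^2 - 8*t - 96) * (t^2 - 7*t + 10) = -2*t^5 + 30*t^4 - 140*t^3 + 120*t^2 + 592*t - 960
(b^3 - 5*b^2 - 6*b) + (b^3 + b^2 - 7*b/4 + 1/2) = 2*b^3 - 4*b^2 - 31*b/4 + 1/2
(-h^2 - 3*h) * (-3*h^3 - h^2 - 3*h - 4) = 3*h^5 + 10*h^4 + 6*h^3 + 13*h^2 + 12*h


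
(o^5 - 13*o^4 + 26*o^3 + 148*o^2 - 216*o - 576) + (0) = o^5 - 13*o^4 + 26*o^3 + 148*o^2 - 216*o - 576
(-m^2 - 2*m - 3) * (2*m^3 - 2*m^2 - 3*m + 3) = -2*m^5 - 2*m^4 + m^3 + 9*m^2 + 3*m - 9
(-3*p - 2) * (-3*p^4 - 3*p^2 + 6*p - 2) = 9*p^5 + 6*p^4 + 9*p^3 - 12*p^2 - 6*p + 4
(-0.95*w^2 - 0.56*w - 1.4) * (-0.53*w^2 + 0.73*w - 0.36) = 0.5035*w^4 - 0.3967*w^3 + 0.6752*w^2 - 0.8204*w + 0.504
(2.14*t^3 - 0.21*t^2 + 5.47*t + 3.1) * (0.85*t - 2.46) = 1.819*t^4 - 5.4429*t^3 + 5.1661*t^2 - 10.8212*t - 7.626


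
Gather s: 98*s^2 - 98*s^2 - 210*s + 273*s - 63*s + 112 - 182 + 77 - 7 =0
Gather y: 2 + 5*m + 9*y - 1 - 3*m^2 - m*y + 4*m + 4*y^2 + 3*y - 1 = -3*m^2 + 9*m + 4*y^2 + y*(12 - m)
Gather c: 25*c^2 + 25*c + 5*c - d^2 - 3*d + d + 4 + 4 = 25*c^2 + 30*c - d^2 - 2*d + 8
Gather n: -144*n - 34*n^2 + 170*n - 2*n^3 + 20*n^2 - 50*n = -2*n^3 - 14*n^2 - 24*n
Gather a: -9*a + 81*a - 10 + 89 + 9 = 72*a + 88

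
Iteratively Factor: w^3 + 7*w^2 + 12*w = (w)*(w^2 + 7*w + 12) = w*(w + 4)*(w + 3)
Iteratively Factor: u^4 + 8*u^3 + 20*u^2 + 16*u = (u + 2)*(u^3 + 6*u^2 + 8*u) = (u + 2)^2*(u^2 + 4*u) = u*(u + 2)^2*(u + 4)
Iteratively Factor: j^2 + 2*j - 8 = (j + 4)*(j - 2)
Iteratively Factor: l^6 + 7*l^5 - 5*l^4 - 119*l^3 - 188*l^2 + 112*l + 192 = (l - 4)*(l^5 + 11*l^4 + 39*l^3 + 37*l^2 - 40*l - 48) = (l - 4)*(l + 3)*(l^4 + 8*l^3 + 15*l^2 - 8*l - 16) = (l - 4)*(l - 1)*(l + 3)*(l^3 + 9*l^2 + 24*l + 16) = (l - 4)*(l - 1)*(l + 3)*(l + 4)*(l^2 + 5*l + 4) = (l - 4)*(l - 1)*(l + 3)*(l + 4)^2*(l + 1)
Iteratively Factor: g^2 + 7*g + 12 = (g + 3)*(g + 4)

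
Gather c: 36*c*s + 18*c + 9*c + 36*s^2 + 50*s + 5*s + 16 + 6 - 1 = c*(36*s + 27) + 36*s^2 + 55*s + 21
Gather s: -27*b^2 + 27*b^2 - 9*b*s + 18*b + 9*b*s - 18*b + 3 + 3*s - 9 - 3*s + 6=0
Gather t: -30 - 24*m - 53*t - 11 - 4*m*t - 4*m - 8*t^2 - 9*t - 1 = -28*m - 8*t^2 + t*(-4*m - 62) - 42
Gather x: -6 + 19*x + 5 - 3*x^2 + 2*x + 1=-3*x^2 + 21*x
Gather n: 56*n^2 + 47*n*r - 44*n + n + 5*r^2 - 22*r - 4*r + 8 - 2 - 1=56*n^2 + n*(47*r - 43) + 5*r^2 - 26*r + 5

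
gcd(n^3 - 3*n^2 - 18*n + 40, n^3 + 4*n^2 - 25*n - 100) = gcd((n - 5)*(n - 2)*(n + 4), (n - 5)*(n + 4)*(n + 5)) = n^2 - n - 20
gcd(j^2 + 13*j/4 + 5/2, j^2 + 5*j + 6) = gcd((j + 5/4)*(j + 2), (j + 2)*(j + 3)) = j + 2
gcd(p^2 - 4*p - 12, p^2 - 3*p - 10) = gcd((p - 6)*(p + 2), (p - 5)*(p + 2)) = p + 2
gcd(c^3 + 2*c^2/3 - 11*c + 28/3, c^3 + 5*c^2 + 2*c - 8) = c^2 + 3*c - 4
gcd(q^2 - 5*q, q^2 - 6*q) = q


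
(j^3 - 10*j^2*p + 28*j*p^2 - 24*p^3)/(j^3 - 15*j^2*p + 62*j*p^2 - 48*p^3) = (j^2 - 4*j*p + 4*p^2)/(j^2 - 9*j*p + 8*p^2)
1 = 1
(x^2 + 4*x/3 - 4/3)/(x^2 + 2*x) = (x - 2/3)/x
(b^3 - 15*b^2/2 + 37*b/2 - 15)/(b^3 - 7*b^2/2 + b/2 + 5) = (b - 3)/(b + 1)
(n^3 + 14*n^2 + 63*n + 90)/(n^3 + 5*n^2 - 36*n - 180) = (n + 3)/(n - 6)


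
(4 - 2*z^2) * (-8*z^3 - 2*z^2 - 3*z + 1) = 16*z^5 + 4*z^4 - 26*z^3 - 10*z^2 - 12*z + 4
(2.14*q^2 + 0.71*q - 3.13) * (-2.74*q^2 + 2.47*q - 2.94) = -5.8636*q^4 + 3.3404*q^3 + 4.0383*q^2 - 9.8185*q + 9.2022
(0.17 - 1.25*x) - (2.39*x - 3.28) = 3.45 - 3.64*x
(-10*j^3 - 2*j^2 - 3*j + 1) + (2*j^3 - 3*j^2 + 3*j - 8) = -8*j^3 - 5*j^2 - 7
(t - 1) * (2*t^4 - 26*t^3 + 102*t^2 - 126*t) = 2*t^5 - 28*t^4 + 128*t^3 - 228*t^2 + 126*t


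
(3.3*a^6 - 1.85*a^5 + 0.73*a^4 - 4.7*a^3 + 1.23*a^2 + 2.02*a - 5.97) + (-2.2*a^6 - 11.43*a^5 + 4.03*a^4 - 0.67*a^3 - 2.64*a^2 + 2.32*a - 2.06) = 1.1*a^6 - 13.28*a^5 + 4.76*a^4 - 5.37*a^3 - 1.41*a^2 + 4.34*a - 8.03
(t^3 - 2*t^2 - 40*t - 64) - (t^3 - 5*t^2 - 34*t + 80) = 3*t^2 - 6*t - 144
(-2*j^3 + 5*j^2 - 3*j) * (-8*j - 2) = 16*j^4 - 36*j^3 + 14*j^2 + 6*j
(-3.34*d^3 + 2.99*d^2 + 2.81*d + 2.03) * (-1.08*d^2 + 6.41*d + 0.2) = 3.6072*d^5 - 24.6386*d^4 + 15.4631*d^3 + 16.4177*d^2 + 13.5743*d + 0.406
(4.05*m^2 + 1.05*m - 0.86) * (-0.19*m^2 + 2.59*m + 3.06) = -0.7695*m^4 + 10.29*m^3 + 15.2759*m^2 + 0.9856*m - 2.6316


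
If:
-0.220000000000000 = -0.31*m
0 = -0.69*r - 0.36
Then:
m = 0.71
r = -0.52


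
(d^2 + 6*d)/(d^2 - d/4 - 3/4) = 4*d*(d + 6)/(4*d^2 - d - 3)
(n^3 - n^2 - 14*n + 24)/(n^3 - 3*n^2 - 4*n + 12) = (n + 4)/(n + 2)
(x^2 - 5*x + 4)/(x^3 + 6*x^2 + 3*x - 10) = (x - 4)/(x^2 + 7*x + 10)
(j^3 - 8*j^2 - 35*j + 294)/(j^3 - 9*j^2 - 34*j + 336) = (j - 7)/(j - 8)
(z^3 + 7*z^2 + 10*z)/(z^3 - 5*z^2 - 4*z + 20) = z*(z + 5)/(z^2 - 7*z + 10)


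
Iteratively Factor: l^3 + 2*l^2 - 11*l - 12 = (l - 3)*(l^2 + 5*l + 4) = (l - 3)*(l + 1)*(l + 4)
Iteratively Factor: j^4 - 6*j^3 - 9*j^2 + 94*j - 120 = (j - 5)*(j^3 - j^2 - 14*j + 24) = (j - 5)*(j - 3)*(j^2 + 2*j - 8) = (j - 5)*(j - 3)*(j + 4)*(j - 2)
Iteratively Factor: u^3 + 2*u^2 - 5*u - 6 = (u - 2)*(u^2 + 4*u + 3) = (u - 2)*(u + 3)*(u + 1)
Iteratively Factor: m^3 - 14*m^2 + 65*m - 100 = (m - 5)*(m^2 - 9*m + 20) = (m - 5)*(m - 4)*(m - 5)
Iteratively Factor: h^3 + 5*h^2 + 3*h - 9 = (h - 1)*(h^2 + 6*h + 9) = (h - 1)*(h + 3)*(h + 3)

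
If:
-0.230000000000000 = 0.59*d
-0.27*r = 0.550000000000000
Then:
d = -0.39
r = -2.04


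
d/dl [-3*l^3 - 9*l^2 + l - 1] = -9*l^2 - 18*l + 1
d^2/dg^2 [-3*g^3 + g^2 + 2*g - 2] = 2 - 18*g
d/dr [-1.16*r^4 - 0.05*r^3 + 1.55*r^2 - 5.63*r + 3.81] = -4.64*r^3 - 0.15*r^2 + 3.1*r - 5.63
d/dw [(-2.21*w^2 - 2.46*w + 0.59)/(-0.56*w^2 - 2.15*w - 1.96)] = (3.3739*w^2 + 9.324*w + 6.0901)/(0.3136*w^4 + 2.408*w^3 + 6.8177*w^2 + 8.428*w + 3.8416)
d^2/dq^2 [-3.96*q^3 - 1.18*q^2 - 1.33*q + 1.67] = -23.76*q - 2.36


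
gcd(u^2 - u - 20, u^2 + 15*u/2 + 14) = u + 4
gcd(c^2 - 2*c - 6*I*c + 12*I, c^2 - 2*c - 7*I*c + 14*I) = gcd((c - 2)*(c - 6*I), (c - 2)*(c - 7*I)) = c - 2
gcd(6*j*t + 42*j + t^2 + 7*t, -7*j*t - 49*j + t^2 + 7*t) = t + 7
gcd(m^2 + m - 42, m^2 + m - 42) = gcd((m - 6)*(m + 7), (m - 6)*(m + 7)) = m^2 + m - 42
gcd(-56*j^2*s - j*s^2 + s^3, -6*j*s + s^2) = s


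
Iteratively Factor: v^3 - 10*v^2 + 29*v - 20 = (v - 1)*(v^2 - 9*v + 20) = (v - 4)*(v - 1)*(v - 5)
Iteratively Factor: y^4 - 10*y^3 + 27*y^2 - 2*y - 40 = (y - 5)*(y^3 - 5*y^2 + 2*y + 8) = (y - 5)*(y + 1)*(y^2 - 6*y + 8) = (y - 5)*(y - 4)*(y + 1)*(y - 2)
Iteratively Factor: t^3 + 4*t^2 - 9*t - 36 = (t + 4)*(t^2 - 9) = (t + 3)*(t + 4)*(t - 3)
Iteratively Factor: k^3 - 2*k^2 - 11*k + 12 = (k - 1)*(k^2 - k - 12) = (k - 1)*(k + 3)*(k - 4)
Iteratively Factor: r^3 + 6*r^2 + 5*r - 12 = (r - 1)*(r^2 + 7*r + 12) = (r - 1)*(r + 4)*(r + 3)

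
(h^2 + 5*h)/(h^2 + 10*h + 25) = h/(h + 5)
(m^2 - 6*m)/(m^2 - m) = (m - 6)/(m - 1)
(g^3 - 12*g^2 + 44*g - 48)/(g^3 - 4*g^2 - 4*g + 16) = (g - 6)/(g + 2)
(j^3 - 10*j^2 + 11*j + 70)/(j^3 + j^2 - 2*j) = (j^2 - 12*j + 35)/(j*(j - 1))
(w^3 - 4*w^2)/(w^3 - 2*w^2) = (w - 4)/(w - 2)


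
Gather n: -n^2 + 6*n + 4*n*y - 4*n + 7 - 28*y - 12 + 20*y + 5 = -n^2 + n*(4*y + 2) - 8*y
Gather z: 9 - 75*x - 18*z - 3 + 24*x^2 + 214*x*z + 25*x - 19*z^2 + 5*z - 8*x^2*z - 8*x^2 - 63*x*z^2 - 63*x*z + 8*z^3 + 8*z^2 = 16*x^2 - 50*x + 8*z^3 + z^2*(-63*x - 11) + z*(-8*x^2 + 151*x - 13) + 6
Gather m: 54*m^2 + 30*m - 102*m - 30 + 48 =54*m^2 - 72*m + 18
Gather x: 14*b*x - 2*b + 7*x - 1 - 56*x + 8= -2*b + x*(14*b - 49) + 7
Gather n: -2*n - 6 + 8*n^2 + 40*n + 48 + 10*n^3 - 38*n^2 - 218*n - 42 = 10*n^3 - 30*n^2 - 180*n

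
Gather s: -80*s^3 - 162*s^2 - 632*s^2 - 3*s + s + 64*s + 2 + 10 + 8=-80*s^3 - 794*s^2 + 62*s + 20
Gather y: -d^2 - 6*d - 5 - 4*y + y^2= -d^2 - 6*d + y^2 - 4*y - 5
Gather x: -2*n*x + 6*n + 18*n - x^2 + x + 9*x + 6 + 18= 24*n - x^2 + x*(10 - 2*n) + 24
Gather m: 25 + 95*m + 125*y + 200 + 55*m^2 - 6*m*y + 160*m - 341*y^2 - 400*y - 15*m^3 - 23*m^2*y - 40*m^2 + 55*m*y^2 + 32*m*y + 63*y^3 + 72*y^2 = -15*m^3 + m^2*(15 - 23*y) + m*(55*y^2 + 26*y + 255) + 63*y^3 - 269*y^2 - 275*y + 225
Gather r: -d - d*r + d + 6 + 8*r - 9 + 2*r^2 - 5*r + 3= 2*r^2 + r*(3 - d)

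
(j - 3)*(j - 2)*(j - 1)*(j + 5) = j^4 - j^3 - 19*j^2 + 49*j - 30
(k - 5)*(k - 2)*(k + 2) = k^3 - 5*k^2 - 4*k + 20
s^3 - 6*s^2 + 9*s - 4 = (s - 4)*(s - 1)^2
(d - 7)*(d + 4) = d^2 - 3*d - 28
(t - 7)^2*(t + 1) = t^3 - 13*t^2 + 35*t + 49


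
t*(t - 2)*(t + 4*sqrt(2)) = t^3 - 2*t^2 + 4*sqrt(2)*t^2 - 8*sqrt(2)*t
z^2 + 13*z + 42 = (z + 6)*(z + 7)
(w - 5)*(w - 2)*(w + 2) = w^3 - 5*w^2 - 4*w + 20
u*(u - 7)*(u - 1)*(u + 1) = u^4 - 7*u^3 - u^2 + 7*u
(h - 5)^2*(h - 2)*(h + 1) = h^4 - 11*h^3 + 33*h^2 - 5*h - 50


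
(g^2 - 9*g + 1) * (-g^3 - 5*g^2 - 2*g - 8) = -g^5 + 4*g^4 + 42*g^3 + 5*g^2 + 70*g - 8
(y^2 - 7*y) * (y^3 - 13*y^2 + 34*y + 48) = y^5 - 20*y^4 + 125*y^3 - 190*y^2 - 336*y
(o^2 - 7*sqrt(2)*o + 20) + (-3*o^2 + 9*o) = -2*o^2 - 7*sqrt(2)*o + 9*o + 20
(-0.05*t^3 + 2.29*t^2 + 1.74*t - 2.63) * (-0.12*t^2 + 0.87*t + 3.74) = 0.006*t^5 - 0.3183*t^4 + 1.5965*t^3 + 10.394*t^2 + 4.2195*t - 9.8362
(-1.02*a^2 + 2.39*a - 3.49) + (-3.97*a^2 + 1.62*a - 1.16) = -4.99*a^2 + 4.01*a - 4.65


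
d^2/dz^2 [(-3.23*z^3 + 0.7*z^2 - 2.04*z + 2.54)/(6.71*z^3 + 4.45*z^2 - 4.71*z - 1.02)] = (4.54747350886464e-13*z^7 + 255.92611*z^6 - 1163.582442*z^5 + 874.310316*z^4 + 927.536386*z^3 - 421.443996*z^2 - 290.837484*z + 156.811044)/(302.111711*z^9 + 601.071735*z^8 - 237.566208*z^7 - 893.482091*z^6 - 15.983532*z^5 + 428.979177*z^4 + 44.728281*z^3 - 53.994006*z^2 - 14.700852*z - 1.061208)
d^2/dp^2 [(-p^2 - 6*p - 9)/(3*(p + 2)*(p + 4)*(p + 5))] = 2*(-p^6 - 18*p^5 - 138*p^4 - 592*p^3 - 1533*p^2 - 2286*p - 1516)/(3*(p^9 + 33*p^8 + 477*p^7 + 3959*p^6 + 20766*p^5 + 71292*p^4 + 159992*p^3 + 226080*p^2 + 182400*p + 64000))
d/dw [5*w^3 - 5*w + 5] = 15*w^2 - 5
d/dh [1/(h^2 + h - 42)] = (-2*h - 1)/(h^2 + h - 42)^2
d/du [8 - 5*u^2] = -10*u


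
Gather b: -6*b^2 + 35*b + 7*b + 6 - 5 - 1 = -6*b^2 + 42*b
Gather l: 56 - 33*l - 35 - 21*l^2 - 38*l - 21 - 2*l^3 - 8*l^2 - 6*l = -2*l^3 - 29*l^2 - 77*l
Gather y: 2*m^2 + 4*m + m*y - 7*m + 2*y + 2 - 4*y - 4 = 2*m^2 - 3*m + y*(m - 2) - 2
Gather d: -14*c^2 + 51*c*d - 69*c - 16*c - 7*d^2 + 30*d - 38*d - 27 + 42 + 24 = -14*c^2 - 85*c - 7*d^2 + d*(51*c - 8) + 39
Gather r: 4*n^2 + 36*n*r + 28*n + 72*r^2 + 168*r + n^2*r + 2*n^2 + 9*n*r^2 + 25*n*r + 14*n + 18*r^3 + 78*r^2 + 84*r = 6*n^2 + 42*n + 18*r^3 + r^2*(9*n + 150) + r*(n^2 + 61*n + 252)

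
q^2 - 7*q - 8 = (q - 8)*(q + 1)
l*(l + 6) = l^2 + 6*l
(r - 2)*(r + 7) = r^2 + 5*r - 14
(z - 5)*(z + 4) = z^2 - z - 20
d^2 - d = d*(d - 1)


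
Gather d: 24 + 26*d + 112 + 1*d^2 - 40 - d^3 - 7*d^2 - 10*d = -d^3 - 6*d^2 + 16*d + 96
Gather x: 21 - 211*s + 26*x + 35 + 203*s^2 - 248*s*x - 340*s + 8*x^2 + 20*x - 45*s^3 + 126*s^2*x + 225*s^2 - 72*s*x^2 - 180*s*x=-45*s^3 + 428*s^2 - 551*s + x^2*(8 - 72*s) + x*(126*s^2 - 428*s + 46) + 56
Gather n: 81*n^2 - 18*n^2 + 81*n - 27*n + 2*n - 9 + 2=63*n^2 + 56*n - 7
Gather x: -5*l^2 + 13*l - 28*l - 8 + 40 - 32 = -5*l^2 - 15*l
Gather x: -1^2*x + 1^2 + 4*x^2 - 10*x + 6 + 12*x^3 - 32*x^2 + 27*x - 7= 12*x^3 - 28*x^2 + 16*x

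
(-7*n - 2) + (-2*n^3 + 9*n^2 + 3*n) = -2*n^3 + 9*n^2 - 4*n - 2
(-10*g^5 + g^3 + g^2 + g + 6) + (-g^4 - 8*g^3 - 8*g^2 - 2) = -10*g^5 - g^4 - 7*g^3 - 7*g^2 + g + 4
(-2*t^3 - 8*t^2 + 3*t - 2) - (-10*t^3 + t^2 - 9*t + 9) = 8*t^3 - 9*t^2 + 12*t - 11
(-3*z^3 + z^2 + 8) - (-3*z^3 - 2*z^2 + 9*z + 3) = 3*z^2 - 9*z + 5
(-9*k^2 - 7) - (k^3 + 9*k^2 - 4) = -k^3 - 18*k^2 - 3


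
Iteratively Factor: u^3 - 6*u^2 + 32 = (u - 4)*(u^2 - 2*u - 8) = (u - 4)^2*(u + 2)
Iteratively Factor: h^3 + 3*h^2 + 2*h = (h + 1)*(h^2 + 2*h) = h*(h + 1)*(h + 2)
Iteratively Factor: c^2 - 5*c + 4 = (c - 1)*(c - 4)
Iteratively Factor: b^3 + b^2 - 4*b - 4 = (b - 2)*(b^2 + 3*b + 2) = (b - 2)*(b + 2)*(b + 1)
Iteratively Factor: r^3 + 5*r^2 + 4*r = (r)*(r^2 + 5*r + 4) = r*(r + 4)*(r + 1)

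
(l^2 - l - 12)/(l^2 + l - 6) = (l - 4)/(l - 2)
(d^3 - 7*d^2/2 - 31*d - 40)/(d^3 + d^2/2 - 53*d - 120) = (d + 2)/(d + 6)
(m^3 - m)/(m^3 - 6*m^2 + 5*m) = (m + 1)/(m - 5)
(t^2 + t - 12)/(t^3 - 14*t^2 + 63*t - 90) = (t + 4)/(t^2 - 11*t + 30)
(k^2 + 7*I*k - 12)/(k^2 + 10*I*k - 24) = (k + 3*I)/(k + 6*I)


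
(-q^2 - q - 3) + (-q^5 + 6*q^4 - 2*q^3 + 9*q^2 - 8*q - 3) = -q^5 + 6*q^4 - 2*q^3 + 8*q^2 - 9*q - 6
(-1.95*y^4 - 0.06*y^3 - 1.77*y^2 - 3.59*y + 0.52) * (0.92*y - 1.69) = -1.794*y^5 + 3.2403*y^4 - 1.527*y^3 - 0.3115*y^2 + 6.5455*y - 0.8788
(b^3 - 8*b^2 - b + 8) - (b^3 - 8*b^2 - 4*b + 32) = 3*b - 24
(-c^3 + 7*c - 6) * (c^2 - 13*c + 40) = -c^5 + 13*c^4 - 33*c^3 - 97*c^2 + 358*c - 240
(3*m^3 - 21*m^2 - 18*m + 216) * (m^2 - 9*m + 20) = 3*m^5 - 48*m^4 + 231*m^3 - 42*m^2 - 2304*m + 4320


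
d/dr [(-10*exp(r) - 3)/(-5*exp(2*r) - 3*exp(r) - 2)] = (-(10*exp(r) + 3)^2 + 50*exp(2*r) + 30*exp(r) + 20)*exp(r)/(5*exp(2*r) + 3*exp(r) + 2)^2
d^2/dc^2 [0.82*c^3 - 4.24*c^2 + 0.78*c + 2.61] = 4.92*c - 8.48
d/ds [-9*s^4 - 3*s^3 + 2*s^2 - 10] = s*(-36*s^2 - 9*s + 4)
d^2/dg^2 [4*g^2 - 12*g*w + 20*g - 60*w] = 8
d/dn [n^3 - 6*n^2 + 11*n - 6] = 3*n^2 - 12*n + 11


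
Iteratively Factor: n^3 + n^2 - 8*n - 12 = (n - 3)*(n^2 + 4*n + 4) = (n - 3)*(n + 2)*(n + 2)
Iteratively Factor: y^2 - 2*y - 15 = (y - 5)*(y + 3)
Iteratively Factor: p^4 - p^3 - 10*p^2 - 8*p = (p - 4)*(p^3 + 3*p^2 + 2*p) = p*(p - 4)*(p^2 + 3*p + 2) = p*(p - 4)*(p + 1)*(p + 2)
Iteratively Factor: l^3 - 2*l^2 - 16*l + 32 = (l - 4)*(l^2 + 2*l - 8) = (l - 4)*(l - 2)*(l + 4)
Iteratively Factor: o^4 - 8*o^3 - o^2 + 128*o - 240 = (o - 5)*(o^3 - 3*o^2 - 16*o + 48) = (o - 5)*(o - 3)*(o^2 - 16) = (o - 5)*(o - 4)*(o - 3)*(o + 4)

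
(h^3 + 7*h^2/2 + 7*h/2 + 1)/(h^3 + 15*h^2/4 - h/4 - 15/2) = 2*(2*h^2 + 3*h + 1)/(4*h^2 + 7*h - 15)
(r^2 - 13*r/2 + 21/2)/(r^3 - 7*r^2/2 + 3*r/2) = (2*r - 7)/(r*(2*r - 1))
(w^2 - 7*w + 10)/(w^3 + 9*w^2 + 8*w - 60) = (w - 5)/(w^2 + 11*w + 30)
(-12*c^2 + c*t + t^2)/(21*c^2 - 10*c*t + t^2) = (4*c + t)/(-7*c + t)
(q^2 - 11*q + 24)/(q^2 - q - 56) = (q - 3)/(q + 7)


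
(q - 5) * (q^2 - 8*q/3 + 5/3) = q^3 - 23*q^2/3 + 15*q - 25/3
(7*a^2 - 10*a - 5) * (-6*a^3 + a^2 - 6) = -42*a^5 + 67*a^4 + 20*a^3 - 47*a^2 + 60*a + 30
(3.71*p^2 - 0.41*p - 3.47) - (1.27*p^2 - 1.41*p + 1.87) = 2.44*p^2 + 1.0*p - 5.34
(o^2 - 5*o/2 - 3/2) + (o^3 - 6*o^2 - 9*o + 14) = o^3 - 5*o^2 - 23*o/2 + 25/2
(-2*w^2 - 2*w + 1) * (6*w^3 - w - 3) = -12*w^5 - 12*w^4 + 8*w^3 + 8*w^2 + 5*w - 3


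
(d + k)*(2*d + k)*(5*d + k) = 10*d^3 + 17*d^2*k + 8*d*k^2 + k^3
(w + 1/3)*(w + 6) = w^2 + 19*w/3 + 2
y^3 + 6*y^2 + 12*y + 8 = (y + 2)^3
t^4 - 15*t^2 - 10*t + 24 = (t - 4)*(t - 1)*(t + 2)*(t + 3)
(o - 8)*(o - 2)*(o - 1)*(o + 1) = o^4 - 10*o^3 + 15*o^2 + 10*o - 16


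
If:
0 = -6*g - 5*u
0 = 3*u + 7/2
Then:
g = 35/36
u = -7/6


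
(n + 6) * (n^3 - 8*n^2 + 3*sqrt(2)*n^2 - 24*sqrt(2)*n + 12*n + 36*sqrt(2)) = n^4 - 2*n^3 + 3*sqrt(2)*n^3 - 36*n^2 - 6*sqrt(2)*n^2 - 108*sqrt(2)*n + 72*n + 216*sqrt(2)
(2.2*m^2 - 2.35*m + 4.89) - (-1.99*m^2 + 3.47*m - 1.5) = 4.19*m^2 - 5.82*m + 6.39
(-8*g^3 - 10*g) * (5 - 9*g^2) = 72*g^5 + 50*g^3 - 50*g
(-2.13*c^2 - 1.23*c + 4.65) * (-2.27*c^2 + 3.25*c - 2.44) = 4.8351*c^4 - 4.1304*c^3 - 9.3558*c^2 + 18.1137*c - 11.346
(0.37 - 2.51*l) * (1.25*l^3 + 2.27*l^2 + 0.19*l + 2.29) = -3.1375*l^4 - 5.2352*l^3 + 0.363*l^2 - 5.6776*l + 0.8473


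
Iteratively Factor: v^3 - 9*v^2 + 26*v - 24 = (v - 2)*(v^2 - 7*v + 12) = (v - 3)*(v - 2)*(v - 4)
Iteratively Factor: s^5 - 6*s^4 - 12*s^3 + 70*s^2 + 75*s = (s)*(s^4 - 6*s^3 - 12*s^2 + 70*s + 75) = s*(s - 5)*(s^3 - s^2 - 17*s - 15) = s*(s - 5)*(s + 1)*(s^2 - 2*s - 15) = s*(s - 5)*(s + 1)*(s + 3)*(s - 5)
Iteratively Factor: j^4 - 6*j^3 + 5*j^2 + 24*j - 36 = (j - 2)*(j^3 - 4*j^2 - 3*j + 18) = (j - 2)*(j + 2)*(j^2 - 6*j + 9) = (j - 3)*(j - 2)*(j + 2)*(j - 3)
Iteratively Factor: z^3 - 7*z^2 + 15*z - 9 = (z - 3)*(z^2 - 4*z + 3) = (z - 3)*(z - 1)*(z - 3)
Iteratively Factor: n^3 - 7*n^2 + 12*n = (n)*(n^2 - 7*n + 12) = n*(n - 3)*(n - 4)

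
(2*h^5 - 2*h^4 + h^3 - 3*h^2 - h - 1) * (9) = 18*h^5 - 18*h^4 + 9*h^3 - 27*h^2 - 9*h - 9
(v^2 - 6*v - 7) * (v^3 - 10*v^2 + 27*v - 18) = v^5 - 16*v^4 + 80*v^3 - 110*v^2 - 81*v + 126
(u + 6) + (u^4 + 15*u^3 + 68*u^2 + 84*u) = u^4 + 15*u^3 + 68*u^2 + 85*u + 6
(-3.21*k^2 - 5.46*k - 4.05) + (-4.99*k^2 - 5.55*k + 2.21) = -8.2*k^2 - 11.01*k - 1.84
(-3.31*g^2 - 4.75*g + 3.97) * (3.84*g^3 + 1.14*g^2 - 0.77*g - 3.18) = -12.7104*g^5 - 22.0134*g^4 + 12.3785*g^3 + 18.7091*g^2 + 12.0481*g - 12.6246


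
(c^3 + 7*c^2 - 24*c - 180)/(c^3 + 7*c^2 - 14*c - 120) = (c^2 + c - 30)/(c^2 + c - 20)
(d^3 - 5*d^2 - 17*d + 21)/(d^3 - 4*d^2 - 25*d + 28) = (d + 3)/(d + 4)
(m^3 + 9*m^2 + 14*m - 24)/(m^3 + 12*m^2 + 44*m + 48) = (m - 1)/(m + 2)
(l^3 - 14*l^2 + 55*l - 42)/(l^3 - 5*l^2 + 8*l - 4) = (l^2 - 13*l + 42)/(l^2 - 4*l + 4)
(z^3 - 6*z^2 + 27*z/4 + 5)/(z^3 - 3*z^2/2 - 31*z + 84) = (4*z^2 - 8*z - 5)/(2*(2*z^2 + 5*z - 42))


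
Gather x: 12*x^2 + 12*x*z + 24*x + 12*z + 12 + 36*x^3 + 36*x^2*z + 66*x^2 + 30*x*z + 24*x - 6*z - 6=36*x^3 + x^2*(36*z + 78) + x*(42*z + 48) + 6*z + 6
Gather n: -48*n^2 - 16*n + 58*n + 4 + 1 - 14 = -48*n^2 + 42*n - 9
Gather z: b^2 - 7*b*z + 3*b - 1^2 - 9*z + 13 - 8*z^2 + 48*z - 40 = b^2 + 3*b - 8*z^2 + z*(39 - 7*b) - 28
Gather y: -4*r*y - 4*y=y*(-4*r - 4)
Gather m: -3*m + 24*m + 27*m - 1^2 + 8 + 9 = 48*m + 16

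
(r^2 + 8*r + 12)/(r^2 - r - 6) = (r + 6)/(r - 3)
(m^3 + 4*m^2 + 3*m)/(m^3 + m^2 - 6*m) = (m + 1)/(m - 2)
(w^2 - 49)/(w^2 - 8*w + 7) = (w + 7)/(w - 1)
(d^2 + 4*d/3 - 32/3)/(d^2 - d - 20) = (d - 8/3)/(d - 5)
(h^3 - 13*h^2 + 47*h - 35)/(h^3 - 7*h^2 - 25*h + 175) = (h - 1)/(h + 5)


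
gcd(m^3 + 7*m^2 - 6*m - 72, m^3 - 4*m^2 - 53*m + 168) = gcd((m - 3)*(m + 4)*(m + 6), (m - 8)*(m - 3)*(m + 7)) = m - 3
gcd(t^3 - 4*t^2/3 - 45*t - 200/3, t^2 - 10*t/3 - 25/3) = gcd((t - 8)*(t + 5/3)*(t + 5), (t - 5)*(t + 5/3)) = t + 5/3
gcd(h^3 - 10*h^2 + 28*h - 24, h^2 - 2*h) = h - 2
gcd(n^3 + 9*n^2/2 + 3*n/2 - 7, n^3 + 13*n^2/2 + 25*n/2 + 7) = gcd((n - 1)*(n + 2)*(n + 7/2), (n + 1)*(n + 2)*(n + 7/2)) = n^2 + 11*n/2 + 7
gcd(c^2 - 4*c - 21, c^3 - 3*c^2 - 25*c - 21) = c^2 - 4*c - 21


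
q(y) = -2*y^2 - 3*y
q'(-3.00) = 9.00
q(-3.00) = -9.00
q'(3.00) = -15.00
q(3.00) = -27.00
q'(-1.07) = 1.28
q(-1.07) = 0.92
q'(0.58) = -5.32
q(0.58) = -2.41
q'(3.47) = -16.88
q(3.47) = -34.49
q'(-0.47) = -1.12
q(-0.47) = 0.97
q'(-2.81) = 8.24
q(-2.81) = -7.36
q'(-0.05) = -2.80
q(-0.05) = 0.14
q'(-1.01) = 1.04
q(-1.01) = 0.99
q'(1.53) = -9.12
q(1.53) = -9.27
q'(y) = -4*y - 3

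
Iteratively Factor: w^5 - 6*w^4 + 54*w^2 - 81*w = (w + 3)*(w^4 - 9*w^3 + 27*w^2 - 27*w) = w*(w + 3)*(w^3 - 9*w^2 + 27*w - 27) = w*(w - 3)*(w + 3)*(w^2 - 6*w + 9) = w*(w - 3)^2*(w + 3)*(w - 3)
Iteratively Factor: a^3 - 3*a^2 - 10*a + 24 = (a - 2)*(a^2 - a - 12) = (a - 4)*(a - 2)*(a + 3)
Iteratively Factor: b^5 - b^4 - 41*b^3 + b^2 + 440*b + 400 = (b - 5)*(b^4 + 4*b^3 - 21*b^2 - 104*b - 80) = (b - 5)*(b + 4)*(b^3 - 21*b - 20) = (b - 5)*(b + 4)^2*(b^2 - 4*b - 5) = (b - 5)*(b + 1)*(b + 4)^2*(b - 5)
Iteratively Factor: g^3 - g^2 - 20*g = (g + 4)*(g^2 - 5*g) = g*(g + 4)*(g - 5)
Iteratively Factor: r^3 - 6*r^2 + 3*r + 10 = (r - 2)*(r^2 - 4*r - 5) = (r - 5)*(r - 2)*(r + 1)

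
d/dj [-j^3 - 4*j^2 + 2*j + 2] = -3*j^2 - 8*j + 2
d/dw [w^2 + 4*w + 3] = 2*w + 4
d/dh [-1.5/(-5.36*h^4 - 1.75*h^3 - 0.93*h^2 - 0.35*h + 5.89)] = (-32.16*h^3 - 7.875*h^2 - 2.79*h - 0.525)/(5.36*h^4 + 1.75*h^3 + 0.93*h^2 + 0.35*h - 5.89)^2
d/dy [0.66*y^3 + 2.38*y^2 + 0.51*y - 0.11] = 1.98*y^2 + 4.76*y + 0.51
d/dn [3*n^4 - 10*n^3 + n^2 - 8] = 2*n*(6*n^2 - 15*n + 1)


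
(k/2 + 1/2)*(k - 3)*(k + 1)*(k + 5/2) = k^4/2 + 3*k^3/4 - 15*k^2/4 - 31*k/4 - 15/4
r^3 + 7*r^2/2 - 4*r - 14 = (r - 2)*(r + 2)*(r + 7/2)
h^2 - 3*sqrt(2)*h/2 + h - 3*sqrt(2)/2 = (h + 1)*(h - 3*sqrt(2)/2)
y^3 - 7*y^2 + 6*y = y*(y - 6)*(y - 1)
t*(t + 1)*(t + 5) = t^3 + 6*t^2 + 5*t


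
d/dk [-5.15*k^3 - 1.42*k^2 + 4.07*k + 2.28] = -15.45*k^2 - 2.84*k + 4.07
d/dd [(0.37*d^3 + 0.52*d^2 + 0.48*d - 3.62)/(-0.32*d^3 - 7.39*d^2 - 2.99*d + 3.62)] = (-2.5679*d^4 - 1.9054*d^3 + 2.5354*d^2 - 49.7388*d - 9.0862)/(0.1024*d^6 + 4.7296*d^5 + 56.5257*d^4 + 41.8754*d^3 - 44.5635*d^2 - 21.6476*d + 13.1044)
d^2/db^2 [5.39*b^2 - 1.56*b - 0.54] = 10.7800000000000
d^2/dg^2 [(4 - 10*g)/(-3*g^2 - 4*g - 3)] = 4*(4*(3*g + 2)^2*(5*g - 2) - (45*g + 14)*(3*g^2 + 4*g + 3))/(3*g^2 + 4*g + 3)^3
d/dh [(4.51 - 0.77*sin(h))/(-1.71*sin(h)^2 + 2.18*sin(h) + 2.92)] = (-1.3167*sin(h)^2 + 15.4242*sin(h) - 12.0802)*cos(h)/(2.9241*sin(h)^4 - 7.4556*sin(h)^3 - 5.234*sin(h)^2 + 12.7312*sin(h) + 8.5264)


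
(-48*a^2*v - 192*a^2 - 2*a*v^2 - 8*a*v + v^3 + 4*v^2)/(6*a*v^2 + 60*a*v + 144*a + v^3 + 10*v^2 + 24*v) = (-8*a + v)/(v + 6)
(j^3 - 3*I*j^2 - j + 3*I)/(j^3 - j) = (j - 3*I)/j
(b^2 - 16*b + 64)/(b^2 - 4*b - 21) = (-b^2 + 16*b - 64)/(-b^2 + 4*b + 21)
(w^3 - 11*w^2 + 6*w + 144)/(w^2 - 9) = (w^2 - 14*w + 48)/(w - 3)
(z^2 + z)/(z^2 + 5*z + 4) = z/(z + 4)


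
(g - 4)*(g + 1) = g^2 - 3*g - 4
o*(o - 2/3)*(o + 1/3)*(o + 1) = o^4 + 2*o^3/3 - 5*o^2/9 - 2*o/9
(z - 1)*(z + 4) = z^2 + 3*z - 4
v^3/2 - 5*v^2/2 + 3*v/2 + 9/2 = (v/2 + 1/2)*(v - 3)^2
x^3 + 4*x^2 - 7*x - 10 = (x - 2)*(x + 1)*(x + 5)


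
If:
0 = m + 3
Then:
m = -3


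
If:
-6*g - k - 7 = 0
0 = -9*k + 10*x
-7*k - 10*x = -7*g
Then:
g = -112/103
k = -49/103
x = -441/1030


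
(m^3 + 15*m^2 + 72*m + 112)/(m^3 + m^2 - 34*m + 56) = (m^2 + 8*m + 16)/(m^2 - 6*m + 8)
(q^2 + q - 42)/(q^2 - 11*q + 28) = (q^2 + q - 42)/(q^2 - 11*q + 28)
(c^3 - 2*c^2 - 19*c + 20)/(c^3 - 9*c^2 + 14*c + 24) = (c^3 - 2*c^2 - 19*c + 20)/(c^3 - 9*c^2 + 14*c + 24)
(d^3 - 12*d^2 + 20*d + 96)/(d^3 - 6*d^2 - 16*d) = (d - 6)/d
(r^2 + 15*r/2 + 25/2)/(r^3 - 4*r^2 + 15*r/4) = 2*(2*r^2 + 15*r + 25)/(r*(4*r^2 - 16*r + 15))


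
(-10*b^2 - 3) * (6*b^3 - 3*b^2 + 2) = -60*b^5 + 30*b^4 - 18*b^3 - 11*b^2 - 6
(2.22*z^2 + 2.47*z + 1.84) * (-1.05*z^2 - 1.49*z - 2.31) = -2.331*z^4 - 5.9013*z^3 - 10.7405*z^2 - 8.4473*z - 4.2504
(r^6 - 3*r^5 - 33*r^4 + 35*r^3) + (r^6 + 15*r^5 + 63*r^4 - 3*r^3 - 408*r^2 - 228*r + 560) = 2*r^6 + 12*r^5 + 30*r^4 + 32*r^3 - 408*r^2 - 228*r + 560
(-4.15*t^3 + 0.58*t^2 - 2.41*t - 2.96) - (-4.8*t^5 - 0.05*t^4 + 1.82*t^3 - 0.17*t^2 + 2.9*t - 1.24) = 4.8*t^5 + 0.05*t^4 - 5.97*t^3 + 0.75*t^2 - 5.31*t - 1.72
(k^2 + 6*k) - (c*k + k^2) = -c*k + 6*k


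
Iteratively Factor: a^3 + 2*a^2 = (a)*(a^2 + 2*a) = a*(a + 2)*(a)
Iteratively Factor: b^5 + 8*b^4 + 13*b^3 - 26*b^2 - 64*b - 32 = (b + 4)*(b^4 + 4*b^3 - 3*b^2 - 14*b - 8) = (b - 2)*(b + 4)*(b^3 + 6*b^2 + 9*b + 4) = (b - 2)*(b + 4)^2*(b^2 + 2*b + 1) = (b - 2)*(b + 1)*(b + 4)^2*(b + 1)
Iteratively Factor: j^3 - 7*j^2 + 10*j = (j - 2)*(j^2 - 5*j) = j*(j - 2)*(j - 5)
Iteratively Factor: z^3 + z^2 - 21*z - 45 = (z + 3)*(z^2 - 2*z - 15) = (z + 3)^2*(z - 5)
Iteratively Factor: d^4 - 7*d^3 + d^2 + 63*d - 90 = (d + 3)*(d^3 - 10*d^2 + 31*d - 30) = (d - 2)*(d + 3)*(d^2 - 8*d + 15) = (d - 5)*(d - 2)*(d + 3)*(d - 3)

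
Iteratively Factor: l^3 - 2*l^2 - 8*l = (l - 4)*(l^2 + 2*l) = (l - 4)*(l + 2)*(l)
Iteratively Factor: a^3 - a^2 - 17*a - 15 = (a + 1)*(a^2 - 2*a - 15) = (a - 5)*(a + 1)*(a + 3)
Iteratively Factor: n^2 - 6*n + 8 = (n - 2)*(n - 4)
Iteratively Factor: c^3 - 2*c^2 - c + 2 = (c - 1)*(c^2 - c - 2) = (c - 2)*(c - 1)*(c + 1)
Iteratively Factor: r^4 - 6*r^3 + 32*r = (r - 4)*(r^3 - 2*r^2 - 8*r) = r*(r - 4)*(r^2 - 2*r - 8) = r*(r - 4)*(r + 2)*(r - 4)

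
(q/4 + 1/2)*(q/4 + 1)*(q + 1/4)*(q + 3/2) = q^4/16 + 31*q^3/64 + 151*q^2/128 + 65*q/64 + 3/16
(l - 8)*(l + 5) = l^2 - 3*l - 40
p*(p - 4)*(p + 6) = p^3 + 2*p^2 - 24*p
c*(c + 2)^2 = c^3 + 4*c^2 + 4*c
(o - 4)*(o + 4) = o^2 - 16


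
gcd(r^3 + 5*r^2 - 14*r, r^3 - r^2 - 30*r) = r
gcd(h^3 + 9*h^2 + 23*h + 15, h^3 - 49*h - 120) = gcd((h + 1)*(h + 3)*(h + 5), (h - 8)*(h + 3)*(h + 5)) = h^2 + 8*h + 15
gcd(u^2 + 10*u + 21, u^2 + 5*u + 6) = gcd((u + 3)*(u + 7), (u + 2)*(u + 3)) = u + 3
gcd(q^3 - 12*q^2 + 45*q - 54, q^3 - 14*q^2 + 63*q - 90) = q^2 - 9*q + 18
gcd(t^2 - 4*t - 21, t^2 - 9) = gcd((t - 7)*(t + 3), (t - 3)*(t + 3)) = t + 3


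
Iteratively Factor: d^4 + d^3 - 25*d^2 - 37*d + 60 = (d - 1)*(d^3 + 2*d^2 - 23*d - 60) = (d - 1)*(d + 4)*(d^2 - 2*d - 15) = (d - 5)*(d - 1)*(d + 4)*(d + 3)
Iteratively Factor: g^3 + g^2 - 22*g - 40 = (g - 5)*(g^2 + 6*g + 8) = (g - 5)*(g + 4)*(g + 2)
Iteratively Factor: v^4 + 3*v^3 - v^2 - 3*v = (v + 1)*(v^3 + 2*v^2 - 3*v) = (v - 1)*(v + 1)*(v^2 + 3*v) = v*(v - 1)*(v + 1)*(v + 3)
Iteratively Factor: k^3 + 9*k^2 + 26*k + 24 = (k + 4)*(k^2 + 5*k + 6) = (k + 3)*(k + 4)*(k + 2)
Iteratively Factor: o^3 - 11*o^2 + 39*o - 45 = (o - 3)*(o^2 - 8*o + 15) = (o - 3)^2*(o - 5)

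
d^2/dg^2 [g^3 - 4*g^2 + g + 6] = 6*g - 8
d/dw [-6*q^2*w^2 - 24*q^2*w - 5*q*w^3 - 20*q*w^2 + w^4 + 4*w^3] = -12*q^2*w - 24*q^2 - 15*q*w^2 - 40*q*w + 4*w^3 + 12*w^2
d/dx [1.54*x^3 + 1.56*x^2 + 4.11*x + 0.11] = 4.62*x^2 + 3.12*x + 4.11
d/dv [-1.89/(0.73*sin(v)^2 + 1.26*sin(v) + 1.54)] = (2.7594*sin(v) + 2.3814)*cos(v)/(0.73*sin(v)^2 + 1.26*sin(v) + 1.54)^2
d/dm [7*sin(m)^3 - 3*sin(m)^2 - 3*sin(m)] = 3*(7*sin(m)^2 - 2*sin(m) - 1)*cos(m)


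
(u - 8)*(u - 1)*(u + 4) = u^3 - 5*u^2 - 28*u + 32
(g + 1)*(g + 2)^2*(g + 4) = g^4 + 9*g^3 + 28*g^2 + 36*g + 16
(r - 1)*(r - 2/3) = r^2 - 5*r/3 + 2/3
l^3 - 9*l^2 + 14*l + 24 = (l - 6)*(l - 4)*(l + 1)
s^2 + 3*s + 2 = (s + 1)*(s + 2)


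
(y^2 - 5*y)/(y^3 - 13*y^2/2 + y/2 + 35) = 2*y/(2*y^2 - 3*y - 14)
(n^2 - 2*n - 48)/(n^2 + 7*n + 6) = (n - 8)/(n + 1)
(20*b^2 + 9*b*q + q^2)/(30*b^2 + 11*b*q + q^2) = (4*b + q)/(6*b + q)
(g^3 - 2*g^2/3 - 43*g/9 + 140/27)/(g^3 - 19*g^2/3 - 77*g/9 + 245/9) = (g - 4/3)/(g - 7)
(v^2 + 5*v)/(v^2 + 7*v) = (v + 5)/(v + 7)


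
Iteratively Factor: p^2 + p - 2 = (p + 2)*(p - 1)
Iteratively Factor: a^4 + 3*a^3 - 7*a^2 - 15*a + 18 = (a - 2)*(a^3 + 5*a^2 + 3*a - 9) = (a - 2)*(a + 3)*(a^2 + 2*a - 3) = (a - 2)*(a - 1)*(a + 3)*(a + 3)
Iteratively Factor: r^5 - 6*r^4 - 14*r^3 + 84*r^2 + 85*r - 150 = (r + 3)*(r^4 - 9*r^3 + 13*r^2 + 45*r - 50) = (r + 2)*(r + 3)*(r^3 - 11*r^2 + 35*r - 25) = (r - 1)*(r + 2)*(r + 3)*(r^2 - 10*r + 25) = (r - 5)*(r - 1)*(r + 2)*(r + 3)*(r - 5)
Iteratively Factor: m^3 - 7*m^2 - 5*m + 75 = (m + 3)*(m^2 - 10*m + 25) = (m - 5)*(m + 3)*(m - 5)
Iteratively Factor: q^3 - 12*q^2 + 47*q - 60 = (q - 4)*(q^2 - 8*q + 15) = (q - 5)*(q - 4)*(q - 3)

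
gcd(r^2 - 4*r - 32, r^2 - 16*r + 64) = r - 8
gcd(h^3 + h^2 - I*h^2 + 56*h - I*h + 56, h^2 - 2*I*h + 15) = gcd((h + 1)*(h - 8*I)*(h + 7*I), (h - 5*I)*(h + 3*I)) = 1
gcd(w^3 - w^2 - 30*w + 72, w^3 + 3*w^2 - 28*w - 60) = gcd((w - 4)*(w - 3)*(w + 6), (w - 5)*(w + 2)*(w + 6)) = w + 6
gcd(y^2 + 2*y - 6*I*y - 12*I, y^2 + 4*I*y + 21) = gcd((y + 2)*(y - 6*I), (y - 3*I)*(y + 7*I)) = 1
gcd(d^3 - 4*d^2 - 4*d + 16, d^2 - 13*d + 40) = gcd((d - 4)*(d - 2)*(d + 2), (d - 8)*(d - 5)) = 1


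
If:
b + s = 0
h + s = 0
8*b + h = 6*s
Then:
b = 0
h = 0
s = 0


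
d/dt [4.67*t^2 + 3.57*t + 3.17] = 9.34*t + 3.57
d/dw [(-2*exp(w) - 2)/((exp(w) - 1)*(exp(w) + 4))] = 2*(exp(2*w) + 2*exp(w) + 7)*exp(w)/(exp(4*w) + 6*exp(3*w) + exp(2*w) - 24*exp(w) + 16)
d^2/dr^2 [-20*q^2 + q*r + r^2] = 2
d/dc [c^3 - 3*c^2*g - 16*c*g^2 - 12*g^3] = 3*c^2 - 6*c*g - 16*g^2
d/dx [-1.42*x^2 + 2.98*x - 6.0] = 2.98 - 2.84*x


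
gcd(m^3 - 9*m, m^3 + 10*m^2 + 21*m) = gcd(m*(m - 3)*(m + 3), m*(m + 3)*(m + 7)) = m^2 + 3*m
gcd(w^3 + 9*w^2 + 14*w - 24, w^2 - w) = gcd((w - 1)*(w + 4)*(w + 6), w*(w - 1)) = w - 1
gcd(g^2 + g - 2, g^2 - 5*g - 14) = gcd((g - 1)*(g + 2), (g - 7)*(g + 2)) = g + 2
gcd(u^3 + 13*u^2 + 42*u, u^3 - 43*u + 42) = u + 7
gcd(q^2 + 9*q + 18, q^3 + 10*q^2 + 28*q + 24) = q + 6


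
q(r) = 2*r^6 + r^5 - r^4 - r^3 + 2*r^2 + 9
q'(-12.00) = -2875872.00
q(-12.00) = 5704425.00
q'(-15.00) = -8846610.00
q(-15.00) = 21975084.00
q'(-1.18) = -20.08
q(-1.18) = 14.60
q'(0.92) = 9.52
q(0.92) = 11.07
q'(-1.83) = -183.06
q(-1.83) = 65.20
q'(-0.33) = -1.49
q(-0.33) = 9.24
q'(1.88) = 314.62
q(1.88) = 108.72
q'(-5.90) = -79038.75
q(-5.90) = 76284.09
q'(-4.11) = -12435.81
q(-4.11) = 8294.19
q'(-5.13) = -38731.73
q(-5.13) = 32404.21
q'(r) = 12*r^5 + 5*r^4 - 4*r^3 - 3*r^2 + 4*r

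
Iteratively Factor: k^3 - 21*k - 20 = (k + 1)*(k^2 - k - 20) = (k + 1)*(k + 4)*(k - 5)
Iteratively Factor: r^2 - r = (r - 1)*(r)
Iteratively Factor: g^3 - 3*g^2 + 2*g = (g)*(g^2 - 3*g + 2) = g*(g - 1)*(g - 2)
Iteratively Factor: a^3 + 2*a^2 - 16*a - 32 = (a + 2)*(a^2 - 16) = (a - 4)*(a + 2)*(a + 4)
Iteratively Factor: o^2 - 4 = (o + 2)*(o - 2)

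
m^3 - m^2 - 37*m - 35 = (m - 7)*(m + 1)*(m + 5)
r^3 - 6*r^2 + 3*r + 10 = (r - 5)*(r - 2)*(r + 1)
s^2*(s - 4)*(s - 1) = s^4 - 5*s^3 + 4*s^2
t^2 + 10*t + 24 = (t + 4)*(t + 6)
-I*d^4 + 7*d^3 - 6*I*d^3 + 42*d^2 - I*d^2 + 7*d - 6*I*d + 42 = (d + 6)*(d - I)*(d + 7*I)*(-I*d + 1)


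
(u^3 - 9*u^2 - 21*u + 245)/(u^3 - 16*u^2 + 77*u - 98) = (u + 5)/(u - 2)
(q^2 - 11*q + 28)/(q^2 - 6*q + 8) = (q - 7)/(q - 2)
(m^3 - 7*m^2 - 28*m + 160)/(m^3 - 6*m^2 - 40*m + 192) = (m + 5)/(m + 6)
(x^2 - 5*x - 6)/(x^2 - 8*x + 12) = (x + 1)/(x - 2)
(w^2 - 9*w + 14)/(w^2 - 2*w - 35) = (w - 2)/(w + 5)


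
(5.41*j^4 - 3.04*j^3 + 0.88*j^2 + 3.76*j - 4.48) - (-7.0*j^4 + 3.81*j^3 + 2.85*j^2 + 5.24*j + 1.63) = 12.41*j^4 - 6.85*j^3 - 1.97*j^2 - 1.48*j - 6.11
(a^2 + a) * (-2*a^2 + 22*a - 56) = -2*a^4 + 20*a^3 - 34*a^2 - 56*a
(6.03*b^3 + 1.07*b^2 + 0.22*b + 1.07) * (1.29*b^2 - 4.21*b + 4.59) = 7.7787*b^5 - 24.006*b^4 + 23.4568*b^3 + 5.3654*b^2 - 3.4949*b + 4.9113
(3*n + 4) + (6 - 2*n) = n + 10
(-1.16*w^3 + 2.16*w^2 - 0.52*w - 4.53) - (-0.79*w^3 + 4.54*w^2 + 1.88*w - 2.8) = -0.37*w^3 - 2.38*w^2 - 2.4*w - 1.73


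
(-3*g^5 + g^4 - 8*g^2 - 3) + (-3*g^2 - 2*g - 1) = -3*g^5 + g^4 - 11*g^2 - 2*g - 4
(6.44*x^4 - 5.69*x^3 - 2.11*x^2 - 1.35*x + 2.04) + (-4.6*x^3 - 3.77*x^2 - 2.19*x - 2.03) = 6.44*x^4 - 10.29*x^3 - 5.88*x^2 - 3.54*x + 0.0100000000000002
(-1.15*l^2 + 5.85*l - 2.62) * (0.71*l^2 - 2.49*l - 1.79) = -0.8165*l^4 + 7.017*l^3 - 14.3682*l^2 - 3.9477*l + 4.6898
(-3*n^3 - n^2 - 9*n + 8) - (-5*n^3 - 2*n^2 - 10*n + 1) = 2*n^3 + n^2 + n + 7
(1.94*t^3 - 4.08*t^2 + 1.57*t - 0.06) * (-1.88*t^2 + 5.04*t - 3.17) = -3.6472*t^5 + 17.448*t^4 - 29.6646*t^3 + 20.9592*t^2 - 5.2793*t + 0.1902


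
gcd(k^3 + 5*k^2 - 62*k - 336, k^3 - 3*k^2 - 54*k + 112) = k^2 - k - 56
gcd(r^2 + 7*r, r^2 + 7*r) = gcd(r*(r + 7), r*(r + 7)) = r^2 + 7*r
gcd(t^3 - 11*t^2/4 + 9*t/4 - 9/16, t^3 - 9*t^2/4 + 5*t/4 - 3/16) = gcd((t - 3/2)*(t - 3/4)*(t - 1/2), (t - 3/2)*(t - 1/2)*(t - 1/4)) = t^2 - 2*t + 3/4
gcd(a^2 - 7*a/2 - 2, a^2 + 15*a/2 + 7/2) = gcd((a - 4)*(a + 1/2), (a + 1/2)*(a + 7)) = a + 1/2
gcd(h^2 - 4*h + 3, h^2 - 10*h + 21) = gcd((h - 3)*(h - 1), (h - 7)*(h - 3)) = h - 3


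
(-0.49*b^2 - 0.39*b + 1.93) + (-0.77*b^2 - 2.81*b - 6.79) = -1.26*b^2 - 3.2*b - 4.86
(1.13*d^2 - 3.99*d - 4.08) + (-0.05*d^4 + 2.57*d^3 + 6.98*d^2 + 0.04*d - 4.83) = -0.05*d^4 + 2.57*d^3 + 8.11*d^2 - 3.95*d - 8.91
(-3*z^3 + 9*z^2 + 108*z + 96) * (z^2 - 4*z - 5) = -3*z^5 + 21*z^4 + 87*z^3 - 381*z^2 - 924*z - 480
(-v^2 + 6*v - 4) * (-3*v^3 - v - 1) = 3*v^5 - 18*v^4 + 13*v^3 - 5*v^2 - 2*v + 4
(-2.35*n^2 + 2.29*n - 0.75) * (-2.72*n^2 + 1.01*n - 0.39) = 6.392*n^4 - 8.6023*n^3 + 5.2694*n^2 - 1.6506*n + 0.2925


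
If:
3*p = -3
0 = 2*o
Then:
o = 0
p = -1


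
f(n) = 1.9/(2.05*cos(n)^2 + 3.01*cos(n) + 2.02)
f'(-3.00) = 0.26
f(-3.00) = 1.81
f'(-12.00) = 0.18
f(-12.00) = 0.32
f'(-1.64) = -1.56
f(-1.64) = 1.04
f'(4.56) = -1.73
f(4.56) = 1.18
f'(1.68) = 1.64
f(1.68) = 1.11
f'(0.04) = 0.01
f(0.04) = 0.27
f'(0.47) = 0.14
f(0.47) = 0.30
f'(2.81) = -0.53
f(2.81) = 1.89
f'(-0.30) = -0.08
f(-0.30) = 0.28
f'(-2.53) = 0.44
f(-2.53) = 2.04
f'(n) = 1.9*(4.1*sin(n)*cos(n) + 3.01*sin(n))/(2.05*cos(n)^2 + 3.01*cos(n) + 2.02)^2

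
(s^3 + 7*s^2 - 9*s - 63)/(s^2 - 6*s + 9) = (s^2 + 10*s + 21)/(s - 3)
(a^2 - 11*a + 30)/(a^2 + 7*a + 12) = (a^2 - 11*a + 30)/(a^2 + 7*a + 12)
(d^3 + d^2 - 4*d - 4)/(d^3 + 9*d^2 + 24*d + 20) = (d^2 - d - 2)/(d^2 + 7*d + 10)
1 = 1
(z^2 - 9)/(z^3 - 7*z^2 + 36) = (z + 3)/(z^2 - 4*z - 12)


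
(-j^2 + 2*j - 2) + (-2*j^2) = -3*j^2 + 2*j - 2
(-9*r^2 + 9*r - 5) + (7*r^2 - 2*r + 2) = -2*r^2 + 7*r - 3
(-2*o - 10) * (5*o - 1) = -10*o^2 - 48*o + 10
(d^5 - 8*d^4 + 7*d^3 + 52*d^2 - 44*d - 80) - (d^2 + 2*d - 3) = d^5 - 8*d^4 + 7*d^3 + 51*d^2 - 46*d - 77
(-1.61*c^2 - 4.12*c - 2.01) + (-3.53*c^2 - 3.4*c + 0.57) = -5.14*c^2 - 7.52*c - 1.44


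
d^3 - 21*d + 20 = (d - 4)*(d - 1)*(d + 5)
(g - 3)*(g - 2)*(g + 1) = g^3 - 4*g^2 + g + 6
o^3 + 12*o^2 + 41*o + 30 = (o + 1)*(o + 5)*(o + 6)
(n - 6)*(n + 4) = n^2 - 2*n - 24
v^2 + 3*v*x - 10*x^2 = (v - 2*x)*(v + 5*x)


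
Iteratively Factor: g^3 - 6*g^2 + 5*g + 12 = (g - 3)*(g^2 - 3*g - 4) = (g - 3)*(g + 1)*(g - 4)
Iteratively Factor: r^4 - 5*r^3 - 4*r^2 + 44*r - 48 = (r - 2)*(r^3 - 3*r^2 - 10*r + 24) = (r - 4)*(r - 2)*(r^2 + r - 6) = (r - 4)*(r - 2)^2*(r + 3)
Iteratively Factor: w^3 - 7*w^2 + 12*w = (w - 3)*(w^2 - 4*w) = (w - 4)*(w - 3)*(w)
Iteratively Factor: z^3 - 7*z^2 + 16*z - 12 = (z - 2)*(z^2 - 5*z + 6) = (z - 2)^2*(z - 3)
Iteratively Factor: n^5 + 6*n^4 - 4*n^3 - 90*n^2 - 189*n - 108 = (n + 1)*(n^4 + 5*n^3 - 9*n^2 - 81*n - 108) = (n + 1)*(n + 3)*(n^3 + 2*n^2 - 15*n - 36) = (n + 1)*(n + 3)^2*(n^2 - n - 12) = (n + 1)*(n + 3)^3*(n - 4)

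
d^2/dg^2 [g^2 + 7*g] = 2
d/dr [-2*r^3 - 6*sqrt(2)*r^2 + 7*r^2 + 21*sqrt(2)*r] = -6*r^2 - 12*sqrt(2)*r + 14*r + 21*sqrt(2)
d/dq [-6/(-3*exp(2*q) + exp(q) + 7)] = (6 - 36*exp(q))*exp(q)/(-3*exp(2*q) + exp(q) + 7)^2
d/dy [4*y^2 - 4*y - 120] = 8*y - 4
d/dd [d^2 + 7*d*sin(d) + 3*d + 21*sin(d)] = 7*d*cos(d) + 2*d + 7*sin(d) + 21*cos(d) + 3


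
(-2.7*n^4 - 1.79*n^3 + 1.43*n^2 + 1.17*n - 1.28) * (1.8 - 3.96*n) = 10.692*n^5 + 2.2284*n^4 - 8.8848*n^3 - 2.0592*n^2 + 7.1748*n - 2.304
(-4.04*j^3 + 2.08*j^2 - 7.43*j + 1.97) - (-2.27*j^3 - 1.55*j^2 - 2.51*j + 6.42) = -1.77*j^3 + 3.63*j^2 - 4.92*j - 4.45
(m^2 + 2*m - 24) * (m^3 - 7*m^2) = m^5 - 5*m^4 - 38*m^3 + 168*m^2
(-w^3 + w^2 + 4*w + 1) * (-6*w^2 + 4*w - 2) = 6*w^5 - 10*w^4 - 18*w^3 + 8*w^2 - 4*w - 2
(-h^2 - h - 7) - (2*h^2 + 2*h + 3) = -3*h^2 - 3*h - 10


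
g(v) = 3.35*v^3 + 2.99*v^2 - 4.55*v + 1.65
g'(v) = 10.05*v^2 + 5.98*v - 4.55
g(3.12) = 118.30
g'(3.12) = 111.94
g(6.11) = 849.60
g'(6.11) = 407.18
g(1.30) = 8.15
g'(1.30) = 20.21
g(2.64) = 72.12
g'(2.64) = 81.28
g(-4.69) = -256.83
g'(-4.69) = 188.46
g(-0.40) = 3.73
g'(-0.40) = -5.33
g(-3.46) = -85.57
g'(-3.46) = 95.07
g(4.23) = 289.45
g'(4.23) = 200.57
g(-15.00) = -10563.60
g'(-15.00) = 2167.00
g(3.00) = 105.36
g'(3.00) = 103.84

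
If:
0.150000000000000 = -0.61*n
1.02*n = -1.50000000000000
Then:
No Solution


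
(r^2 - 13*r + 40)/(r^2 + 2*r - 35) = (r - 8)/(r + 7)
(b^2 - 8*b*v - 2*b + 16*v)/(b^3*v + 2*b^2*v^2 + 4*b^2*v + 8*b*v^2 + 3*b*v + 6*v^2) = (b^2 - 8*b*v - 2*b + 16*v)/(v*(b^3 + 2*b^2*v + 4*b^2 + 8*b*v + 3*b + 6*v))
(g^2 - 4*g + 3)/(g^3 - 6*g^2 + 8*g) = (g^2 - 4*g + 3)/(g*(g^2 - 6*g + 8))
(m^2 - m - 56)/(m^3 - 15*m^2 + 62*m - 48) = (m + 7)/(m^2 - 7*m + 6)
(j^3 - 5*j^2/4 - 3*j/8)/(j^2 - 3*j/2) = j + 1/4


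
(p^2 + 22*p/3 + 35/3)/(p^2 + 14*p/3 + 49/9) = 3*(p + 5)/(3*p + 7)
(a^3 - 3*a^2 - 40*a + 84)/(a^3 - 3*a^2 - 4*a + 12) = (a^2 - a - 42)/(a^2 - a - 6)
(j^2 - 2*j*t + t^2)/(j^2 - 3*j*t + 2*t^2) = (-j + t)/(-j + 2*t)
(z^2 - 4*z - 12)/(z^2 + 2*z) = (z - 6)/z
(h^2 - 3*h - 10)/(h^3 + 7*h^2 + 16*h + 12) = (h - 5)/(h^2 + 5*h + 6)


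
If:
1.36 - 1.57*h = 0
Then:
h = 0.87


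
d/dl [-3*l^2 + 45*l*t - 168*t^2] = -6*l + 45*t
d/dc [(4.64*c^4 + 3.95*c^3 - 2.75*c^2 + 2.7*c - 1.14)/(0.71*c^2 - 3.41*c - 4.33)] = (6.5888*c^5 - 44.6627*c^4 - 107.3038*c^3 - 43.85*c^2 + 25.4338*c - 15.5784)/(0.5041*c^4 - 4.8422*c^3 + 5.4795*c^2 + 29.5306*c + 18.7489)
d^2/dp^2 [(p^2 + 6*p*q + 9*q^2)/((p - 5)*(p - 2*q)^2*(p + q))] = 2*((p - 5)^2*(p - 2*q)^2*(p + q)^2 - 2*(p - 5)^2*(p - 2*q)^2*(p + q)*(p + 3*q) + (p - 5)^2*(p - 2*q)^2*(p^2 + 6*p*q + 9*q^2) - 4*(p - 5)^2*(p - 2*q)*(p + q)^2*(p + 3*q) + 2*(p - 5)^2*(p - 2*q)*(p + q)*(p^2 + 6*p*q + 9*q^2) + 3*(p - 5)^2*(p + q)^2*(p^2 + 6*p*q + 9*q^2) - 2*(p - 5)*(p - 2*q)^2*(p + q)^2*(p + 3*q) + (p - 5)*(p - 2*q)^2*(p + q)*(p^2 + 6*p*q + 9*q^2) + 2*(p - 5)*(p - 2*q)*(p + q)^2*(p^2 + 6*p*q + 9*q^2) + (p - 2*q)^2*(p + q)^2*(p^2 + 6*p*q + 9*q^2))/((p - 5)^3*(p - 2*q)^4*(p + q)^3)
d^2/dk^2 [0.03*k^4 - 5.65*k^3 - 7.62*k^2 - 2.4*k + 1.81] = 0.36*k^2 - 33.9*k - 15.24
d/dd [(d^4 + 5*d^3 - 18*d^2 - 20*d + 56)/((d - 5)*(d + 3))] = (2*d^5 - d^4 - 80*d^3 - 169*d^2 + 428*d + 412)/(d^4 - 4*d^3 - 26*d^2 + 60*d + 225)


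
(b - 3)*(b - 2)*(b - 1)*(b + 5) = b^4 - b^3 - 19*b^2 + 49*b - 30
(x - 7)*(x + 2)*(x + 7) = x^3 + 2*x^2 - 49*x - 98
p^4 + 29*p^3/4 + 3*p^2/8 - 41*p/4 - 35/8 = (p - 5/4)*(p + 1/2)*(p + 1)*(p + 7)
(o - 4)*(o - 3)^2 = o^3 - 10*o^2 + 33*o - 36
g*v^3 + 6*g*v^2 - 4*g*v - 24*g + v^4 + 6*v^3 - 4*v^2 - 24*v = (g + v)*(v - 2)*(v + 2)*(v + 6)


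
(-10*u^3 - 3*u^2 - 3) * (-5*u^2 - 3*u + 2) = 50*u^5 + 45*u^4 - 11*u^3 + 9*u^2 + 9*u - 6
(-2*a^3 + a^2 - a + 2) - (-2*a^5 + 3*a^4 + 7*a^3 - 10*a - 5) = 2*a^5 - 3*a^4 - 9*a^3 + a^2 + 9*a + 7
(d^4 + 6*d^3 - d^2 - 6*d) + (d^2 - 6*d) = d^4 + 6*d^3 - 12*d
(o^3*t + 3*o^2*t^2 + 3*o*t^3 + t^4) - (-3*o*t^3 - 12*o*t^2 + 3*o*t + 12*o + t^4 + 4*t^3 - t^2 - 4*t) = o^3*t + 3*o^2*t^2 + 6*o*t^3 + 12*o*t^2 - 3*o*t - 12*o - 4*t^3 + t^2 + 4*t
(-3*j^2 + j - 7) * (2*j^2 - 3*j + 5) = -6*j^4 + 11*j^3 - 32*j^2 + 26*j - 35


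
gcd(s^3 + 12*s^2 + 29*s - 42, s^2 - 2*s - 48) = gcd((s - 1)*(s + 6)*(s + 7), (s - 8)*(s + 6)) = s + 6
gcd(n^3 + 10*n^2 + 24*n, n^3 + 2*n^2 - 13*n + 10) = 1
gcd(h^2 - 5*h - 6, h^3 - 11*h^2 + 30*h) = h - 6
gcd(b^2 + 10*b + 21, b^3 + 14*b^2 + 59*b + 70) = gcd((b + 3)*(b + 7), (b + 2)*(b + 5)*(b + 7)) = b + 7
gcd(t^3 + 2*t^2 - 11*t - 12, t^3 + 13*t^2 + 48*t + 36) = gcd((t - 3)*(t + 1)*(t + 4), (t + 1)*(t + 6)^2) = t + 1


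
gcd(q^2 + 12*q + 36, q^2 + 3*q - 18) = q + 6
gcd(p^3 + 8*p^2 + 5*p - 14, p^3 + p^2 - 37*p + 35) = p^2 + 6*p - 7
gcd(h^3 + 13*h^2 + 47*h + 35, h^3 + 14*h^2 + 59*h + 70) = h^2 + 12*h + 35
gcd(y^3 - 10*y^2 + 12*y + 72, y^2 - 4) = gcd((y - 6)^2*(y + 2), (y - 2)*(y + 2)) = y + 2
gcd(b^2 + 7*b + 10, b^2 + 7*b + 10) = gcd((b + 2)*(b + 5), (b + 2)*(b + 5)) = b^2 + 7*b + 10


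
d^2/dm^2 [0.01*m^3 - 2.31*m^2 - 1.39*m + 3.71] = 0.06*m - 4.62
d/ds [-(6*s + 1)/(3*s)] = 1/(3*s^2)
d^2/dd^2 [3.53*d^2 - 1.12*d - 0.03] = 7.06000000000000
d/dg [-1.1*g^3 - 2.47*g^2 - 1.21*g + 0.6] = -3.3*g^2 - 4.94*g - 1.21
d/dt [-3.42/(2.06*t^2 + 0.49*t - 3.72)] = (14.0904*t + 1.6758)/(2.06*t^2 + 0.49*t - 3.72)^2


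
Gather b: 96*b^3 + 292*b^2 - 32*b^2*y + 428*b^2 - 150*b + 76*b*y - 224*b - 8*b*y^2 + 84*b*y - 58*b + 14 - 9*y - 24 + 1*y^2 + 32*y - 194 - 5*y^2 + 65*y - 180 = 96*b^3 + b^2*(720 - 32*y) + b*(-8*y^2 + 160*y - 432) - 4*y^2 + 88*y - 384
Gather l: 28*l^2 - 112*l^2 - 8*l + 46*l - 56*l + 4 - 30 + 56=-84*l^2 - 18*l + 30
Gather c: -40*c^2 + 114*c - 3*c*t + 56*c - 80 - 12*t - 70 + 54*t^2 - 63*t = -40*c^2 + c*(170 - 3*t) + 54*t^2 - 75*t - 150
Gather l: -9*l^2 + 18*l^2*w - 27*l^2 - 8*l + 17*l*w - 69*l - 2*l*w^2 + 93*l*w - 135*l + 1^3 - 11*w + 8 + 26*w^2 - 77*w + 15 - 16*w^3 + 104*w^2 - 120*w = l^2*(18*w - 36) + l*(-2*w^2 + 110*w - 212) - 16*w^3 + 130*w^2 - 208*w + 24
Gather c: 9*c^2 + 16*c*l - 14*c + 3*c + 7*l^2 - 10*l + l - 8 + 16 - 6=9*c^2 + c*(16*l - 11) + 7*l^2 - 9*l + 2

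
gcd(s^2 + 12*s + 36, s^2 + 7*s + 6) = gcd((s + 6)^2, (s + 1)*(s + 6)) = s + 6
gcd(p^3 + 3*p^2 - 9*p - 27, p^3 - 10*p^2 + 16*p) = 1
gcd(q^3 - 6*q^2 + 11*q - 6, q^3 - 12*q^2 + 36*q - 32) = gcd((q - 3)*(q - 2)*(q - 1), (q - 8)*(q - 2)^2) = q - 2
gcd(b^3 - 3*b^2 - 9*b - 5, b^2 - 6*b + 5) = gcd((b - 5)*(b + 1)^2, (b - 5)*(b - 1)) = b - 5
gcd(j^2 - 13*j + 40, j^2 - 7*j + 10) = j - 5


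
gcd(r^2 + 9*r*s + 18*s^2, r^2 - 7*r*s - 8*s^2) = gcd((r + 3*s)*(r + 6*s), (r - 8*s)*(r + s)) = 1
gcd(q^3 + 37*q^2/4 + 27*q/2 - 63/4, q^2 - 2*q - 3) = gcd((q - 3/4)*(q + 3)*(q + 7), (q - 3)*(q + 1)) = 1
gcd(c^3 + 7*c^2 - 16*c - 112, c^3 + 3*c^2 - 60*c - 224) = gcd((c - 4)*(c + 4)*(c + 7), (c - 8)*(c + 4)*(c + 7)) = c^2 + 11*c + 28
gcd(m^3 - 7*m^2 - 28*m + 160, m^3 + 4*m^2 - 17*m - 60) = m^2 + m - 20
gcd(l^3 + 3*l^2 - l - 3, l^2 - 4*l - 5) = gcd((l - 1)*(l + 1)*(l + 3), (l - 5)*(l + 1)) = l + 1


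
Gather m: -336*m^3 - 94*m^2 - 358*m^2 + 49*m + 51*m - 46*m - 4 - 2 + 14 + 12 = -336*m^3 - 452*m^2 + 54*m + 20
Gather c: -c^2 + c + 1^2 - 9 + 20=-c^2 + c + 12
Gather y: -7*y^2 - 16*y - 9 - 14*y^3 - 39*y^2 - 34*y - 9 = -14*y^3 - 46*y^2 - 50*y - 18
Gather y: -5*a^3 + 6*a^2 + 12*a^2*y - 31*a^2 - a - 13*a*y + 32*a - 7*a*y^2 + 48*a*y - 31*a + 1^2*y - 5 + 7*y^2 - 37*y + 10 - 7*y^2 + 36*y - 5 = -5*a^3 - 25*a^2 - 7*a*y^2 + y*(12*a^2 + 35*a)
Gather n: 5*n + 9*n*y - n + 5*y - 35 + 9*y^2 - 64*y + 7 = n*(9*y + 4) + 9*y^2 - 59*y - 28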